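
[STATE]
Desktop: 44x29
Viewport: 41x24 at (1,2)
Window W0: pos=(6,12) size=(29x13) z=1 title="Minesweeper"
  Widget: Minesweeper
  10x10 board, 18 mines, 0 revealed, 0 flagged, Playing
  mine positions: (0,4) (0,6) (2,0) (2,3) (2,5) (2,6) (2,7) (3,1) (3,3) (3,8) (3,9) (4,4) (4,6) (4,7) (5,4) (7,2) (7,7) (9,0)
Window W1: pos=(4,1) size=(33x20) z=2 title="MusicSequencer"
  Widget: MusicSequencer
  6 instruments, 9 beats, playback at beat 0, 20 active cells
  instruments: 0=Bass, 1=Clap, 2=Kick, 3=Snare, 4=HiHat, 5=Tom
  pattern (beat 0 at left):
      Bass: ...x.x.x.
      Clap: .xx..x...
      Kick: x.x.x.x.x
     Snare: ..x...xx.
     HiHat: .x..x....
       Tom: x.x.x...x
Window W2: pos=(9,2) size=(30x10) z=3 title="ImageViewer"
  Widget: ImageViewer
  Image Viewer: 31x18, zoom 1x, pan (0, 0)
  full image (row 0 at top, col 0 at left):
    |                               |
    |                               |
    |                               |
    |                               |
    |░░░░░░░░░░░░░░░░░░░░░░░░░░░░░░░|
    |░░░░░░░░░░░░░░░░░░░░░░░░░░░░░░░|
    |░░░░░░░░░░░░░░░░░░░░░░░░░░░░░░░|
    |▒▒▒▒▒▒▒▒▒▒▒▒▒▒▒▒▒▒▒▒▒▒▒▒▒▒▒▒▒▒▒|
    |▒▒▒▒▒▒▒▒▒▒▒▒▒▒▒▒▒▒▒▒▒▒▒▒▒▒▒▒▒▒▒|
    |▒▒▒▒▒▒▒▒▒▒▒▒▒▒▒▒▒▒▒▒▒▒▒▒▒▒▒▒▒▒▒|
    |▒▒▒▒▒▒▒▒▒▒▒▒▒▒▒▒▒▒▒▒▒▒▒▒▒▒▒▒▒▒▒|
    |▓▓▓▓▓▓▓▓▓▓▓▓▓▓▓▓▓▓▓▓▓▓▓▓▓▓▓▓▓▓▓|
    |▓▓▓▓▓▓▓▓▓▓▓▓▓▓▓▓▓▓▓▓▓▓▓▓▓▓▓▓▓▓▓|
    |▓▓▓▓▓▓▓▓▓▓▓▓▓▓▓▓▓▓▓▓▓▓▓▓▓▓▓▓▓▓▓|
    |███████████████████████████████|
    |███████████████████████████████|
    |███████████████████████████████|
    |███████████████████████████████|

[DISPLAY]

   ┃ Mus┏━━━━━━━━━━━━━━━━━━━━━━━━━━━━┓   
   ┠────┃ ImageViewer                ┃   
   ┃    ┠────────────────────────────┨   
   ┃  Ba┃                            ┃   
   ┃  Cl┃                            ┃   
   ┃  Ki┃                            ┃   
   ┃ Sna┃                            ┃   
   ┃ HiH┃░░░░░░░░░░░░░░░░░░░░░░░░░░░░┃   
   ┃   T┃░░░░░░░░░░░░░░░░░░░░░░░░░░░░┃   
   ┃    ┗━━━━━━━━━━━━━━━━━━━━━━━━━━━━┛   
   ┃                               ┃     
   ┃                               ┃     
   ┃                               ┃     
   ┃                               ┃     
   ┃                               ┃     
   ┃                               ┃     
   ┃                               ┃     
   ┃                               ┃     
   ┗━━━━━━━━━━━━━━━━━━━━━━━━━━━━━━━┛     
     ┃■■■■■■■■■■                 ┃       
     ┃■■■■■■■■■■                 ┃       
     ┃■■■■■■■■■■                 ┃       
     ┗━━━━━━━━━━━━━━━━━━━━━━━━━━━┛       
                                         


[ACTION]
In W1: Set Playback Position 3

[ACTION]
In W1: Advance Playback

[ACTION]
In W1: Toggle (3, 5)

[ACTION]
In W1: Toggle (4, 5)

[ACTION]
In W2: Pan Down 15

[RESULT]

   ┃ Mus┏━━━━━━━━━━━━━━━━━━━━━━━━━━━━┓   
   ┠────┃ ImageViewer                ┃   
   ┃    ┠────────────────────────────┨   
   ┃  Ba┃████████████████████████████┃   
   ┃  Cl┃████████████████████████████┃   
   ┃  Ki┃████████████████████████████┃   
   ┃ Sna┃                            ┃   
   ┃ HiH┃                            ┃   
   ┃   T┃                            ┃   
   ┃    ┗━━━━━━━━━━━━━━━━━━━━━━━━━━━━┛   
   ┃                               ┃     
   ┃                               ┃     
   ┃                               ┃     
   ┃                               ┃     
   ┃                               ┃     
   ┃                               ┃     
   ┃                               ┃     
   ┃                               ┃     
   ┗━━━━━━━━━━━━━━━━━━━━━━━━━━━━━━━┛     
     ┃■■■■■■■■■■                 ┃       
     ┃■■■■■■■■■■                 ┃       
     ┃■■■■■■■■■■                 ┃       
     ┗━━━━━━━━━━━━━━━━━━━━━━━━━━━┛       
                                         


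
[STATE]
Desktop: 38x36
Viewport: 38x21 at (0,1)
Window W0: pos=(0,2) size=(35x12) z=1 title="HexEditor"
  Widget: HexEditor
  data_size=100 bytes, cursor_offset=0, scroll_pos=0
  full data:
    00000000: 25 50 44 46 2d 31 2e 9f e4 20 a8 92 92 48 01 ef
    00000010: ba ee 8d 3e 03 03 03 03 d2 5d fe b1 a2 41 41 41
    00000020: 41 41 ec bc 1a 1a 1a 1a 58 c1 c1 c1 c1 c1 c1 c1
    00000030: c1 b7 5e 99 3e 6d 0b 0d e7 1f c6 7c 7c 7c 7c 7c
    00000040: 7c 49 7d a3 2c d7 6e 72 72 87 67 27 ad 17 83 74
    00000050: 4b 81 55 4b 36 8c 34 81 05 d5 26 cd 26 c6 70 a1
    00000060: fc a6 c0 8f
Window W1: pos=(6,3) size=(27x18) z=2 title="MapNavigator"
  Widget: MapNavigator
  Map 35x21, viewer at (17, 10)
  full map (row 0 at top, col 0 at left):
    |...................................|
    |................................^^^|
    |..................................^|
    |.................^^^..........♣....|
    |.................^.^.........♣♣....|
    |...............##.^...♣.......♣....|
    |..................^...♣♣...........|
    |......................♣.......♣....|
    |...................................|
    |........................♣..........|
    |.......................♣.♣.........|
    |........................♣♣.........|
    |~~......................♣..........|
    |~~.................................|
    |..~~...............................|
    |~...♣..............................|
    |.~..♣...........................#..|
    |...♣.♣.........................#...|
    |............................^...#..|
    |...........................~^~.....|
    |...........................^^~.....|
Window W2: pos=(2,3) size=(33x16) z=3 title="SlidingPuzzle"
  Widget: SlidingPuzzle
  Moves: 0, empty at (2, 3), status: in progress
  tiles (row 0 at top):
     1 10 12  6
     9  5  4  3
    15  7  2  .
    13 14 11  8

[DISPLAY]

                                      
┏━━━━━━━━━━━━━━━━━━━━━━━━━━━━━━━━━┓   
┃ ┏━━━━━━━━━━━━━━━━━━━━━━━━━━━━━━━┓   
┠─┃ SlidingPuzzle                 ┃   
┃0┠───────────────────────────────┨   
┃0┃┌────┬────┬────┬────┐          ┃   
┃0┃│  1 │ 10 │ 12 │  6 │          ┃   
┃0┃├────┼────┼────┼────┤          ┃   
┃0┃│  9 │  5 │  4 │  3 │          ┃   
┃0┃├────┼────┼────┼────┤          ┃   
┃0┃│ 15 │  7 │  2 │    │          ┃   
┃ ┃├────┼────┼────┼────┤          ┃   
┗━┃│ 13 │ 14 │ 11 │  8 │          ┃   
  ┃└────┴────┴────┴────┘          ┃   
  ┃Moves: 0                       ┃   
  ┃                               ┃   
  ┃                               ┃   
  ┗━━━━━━━━━━━━━━━━━━━━━━━━━━━━━━━┛   
      ┃.........................┃     
      ┗━━━━━━━━━━━━━━━━━━━━━━━━━┛     
                                      


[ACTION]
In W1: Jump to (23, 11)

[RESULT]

                                      
┏━━━━━━━━━━━━━━━━━━━━━━━━━━━━━━━━━┓   
┃ ┏━━━━━━━━━━━━━━━━━━━━━━━━━━━━━━━┓   
┠─┃ SlidingPuzzle                 ┃   
┃0┠───────────────────────────────┨   
┃0┃┌────┬────┬────┬────┐          ┃   
┃0┃│  1 │ 10 │ 12 │  6 │          ┃   
┃0┃├────┼────┼────┼────┤          ┃   
┃0┃│  9 │  5 │  4 │  3 │          ┃   
┃0┃├────┼────┼────┼────┤          ┃   
┃0┃│ 15 │  7 │  2 │    │          ┃   
┃ ┃├────┼────┼────┼────┤          ┃   
┗━┃│ 13 │ 14 │ 11 │  8 │          ┃   
  ┃└────┴────┴────┴────┘          ┃   
  ┃Moves: 0                       ┃   
  ┃                               ┃   
  ┃                               ┃   
  ┗━━━━━━━━━━━━━━━━━━━━━━━━━━━━━━━┛   
      ┃....................#... ┃     
      ┗━━━━━━━━━━━━━━━━━━━━━━━━━┛     
                                      


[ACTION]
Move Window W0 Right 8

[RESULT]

                                      
   ┏━━━━━━━━━━━━━━━━━━━━━━━━━━━━━━━━━┓
  ┏━━━━━━━━━━━━━━━━━━━━━━━━━━━━━━━┓  ┃
  ┃ SlidingPuzzle                 ┃──┨
  ┠───────────────────────────────┨9f┃
  ┃┌────┬────┬────┬────┐          ┃03┃
  ┃│  1 │ 10 │ 12 │  6 │          ┃1a┃
  ┃├────┼────┼────┼────┤          ┃0d┃
  ┃│  9 │  5 │  4 │  3 │          ┃72┃
  ┃├────┼────┼────┼────┤          ┃81┃
  ┃│ 15 │  7 │  2 │    │          ┃  ┃
  ┃├────┼────┼────┼────┤          ┃  ┃
  ┃│ 13 │ 14 │ 11 │  8 │          ┃━━┛
  ┃└────┴────┴────┴────┘          ┃   
  ┃Moves: 0                       ┃   
  ┃                               ┃   
  ┃                               ┃   
  ┗━━━━━━━━━━━━━━━━━━━━━━━━━━━━━━━┛   
      ┃....................#... ┃     
      ┗━━━━━━━━━━━━━━━━━━━━━━━━━┛     
                                      


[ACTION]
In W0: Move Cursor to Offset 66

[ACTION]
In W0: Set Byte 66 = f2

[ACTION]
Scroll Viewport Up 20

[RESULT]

                                      
                                      
   ┏━━━━━━━━━━━━━━━━━━━━━━━━━━━━━━━━━┓
  ┏━━━━━━━━━━━━━━━━━━━━━━━━━━━━━━━┓  ┃
  ┃ SlidingPuzzle                 ┃──┨
  ┠───────────────────────────────┨9f┃
  ┃┌────┬────┬────┬────┐          ┃03┃
  ┃│  1 │ 10 │ 12 │  6 │          ┃1a┃
  ┃├────┼────┼────┼────┤          ┃0d┃
  ┃│  9 │  5 │  4 │  3 │          ┃72┃
  ┃├────┼────┼────┼────┤          ┃81┃
  ┃│ 15 │  7 │  2 │    │          ┃  ┃
  ┃├────┼────┼────┼────┤          ┃  ┃
  ┃│ 13 │ 14 │ 11 │  8 │          ┃━━┛
  ┃└────┴────┴────┴────┘          ┃   
  ┃Moves: 0                       ┃   
  ┃                               ┃   
  ┃                               ┃   
  ┗━━━━━━━━━━━━━━━━━━━━━━━━━━━━━━━┛   
      ┃....................#... ┃     
      ┗━━━━━━━━━━━━━━━━━━━━━━━━━┛     


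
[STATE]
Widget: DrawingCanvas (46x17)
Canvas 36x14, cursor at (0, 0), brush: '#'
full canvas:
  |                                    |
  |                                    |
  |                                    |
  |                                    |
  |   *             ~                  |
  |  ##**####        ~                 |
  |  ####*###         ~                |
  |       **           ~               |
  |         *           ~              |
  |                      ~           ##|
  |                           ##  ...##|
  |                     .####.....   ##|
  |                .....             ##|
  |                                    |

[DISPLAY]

+                                             
                                              
                                              
                                              
   *             ~                            
  ##**####        ~                           
  ####*###         ~                          
       **           ~                         
         *           ~                        
                      ~           ##          
                           ##  ...##          
                     .####.....   ##          
                .....             ##          
                                              
                                              
                                              
                                              


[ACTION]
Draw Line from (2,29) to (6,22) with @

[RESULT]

+                                             
                                              
                             @                
                           @@                 
   *             ~       @@                   
  ##**####        ~    @@                     
  ####*###         ~  @                       
       **           ~                         
         *           ~                        
                      ~           ##          
                           ##  ...##          
                     .####.....   ##          
                .....             ##          
                                              
                                              
                                              
                                              


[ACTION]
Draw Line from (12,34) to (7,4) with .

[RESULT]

+                                             
                                              
                             @                
                           @@                 
   *             ~       @@                   
  ##**####        ~    @@                     
  ####*###         ~  @                       
    ...**           ~                         
       ......        ~                        
             ......   ~           ##          
                   ......  ##  ...##          
                     .###......   ##          
                .....          ....#          
                                              
                                              
                                              
                                              


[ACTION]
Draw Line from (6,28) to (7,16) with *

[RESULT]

+                                             
                                              
                             @                
                           @@                 
   *             ~       @@                   
  ##**####        ~    @@                     
  ####*###         ~  *******                 
    ...**       ******                        
       ......        ~                        
             ......   ~           ##          
                   ......  ##  ...##          
                     .###......   ##          
                .....          ....#          
                                              
                                              
                                              
                                              


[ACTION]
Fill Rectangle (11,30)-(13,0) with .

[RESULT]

+                                             
                                              
                             @                
                           @@                 
   *             ~       @@                   
  ##**####        ~    @@                     
  ####*###         ~  *******                 
    ...**       ******                        
       ......        ~                        
             ......   ~           ##          
                   ......  ##  ...##          
...............................   ##          
...................................#          
...............................               
                                              
                                              
                                              


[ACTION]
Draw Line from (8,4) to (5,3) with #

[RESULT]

+                                             
                                              
                             @                
                           @@                 
   *             ~       @@                   
  ##**####        ~    @@                     
  ####*###         ~  *******                 
    #..**       ******                        
    #  ......        ~                        
             ......   ~           ##          
                   ......  ##  ...##          
...............................   ##          
...................................#          
...............................               
                                              
                                              
                                              


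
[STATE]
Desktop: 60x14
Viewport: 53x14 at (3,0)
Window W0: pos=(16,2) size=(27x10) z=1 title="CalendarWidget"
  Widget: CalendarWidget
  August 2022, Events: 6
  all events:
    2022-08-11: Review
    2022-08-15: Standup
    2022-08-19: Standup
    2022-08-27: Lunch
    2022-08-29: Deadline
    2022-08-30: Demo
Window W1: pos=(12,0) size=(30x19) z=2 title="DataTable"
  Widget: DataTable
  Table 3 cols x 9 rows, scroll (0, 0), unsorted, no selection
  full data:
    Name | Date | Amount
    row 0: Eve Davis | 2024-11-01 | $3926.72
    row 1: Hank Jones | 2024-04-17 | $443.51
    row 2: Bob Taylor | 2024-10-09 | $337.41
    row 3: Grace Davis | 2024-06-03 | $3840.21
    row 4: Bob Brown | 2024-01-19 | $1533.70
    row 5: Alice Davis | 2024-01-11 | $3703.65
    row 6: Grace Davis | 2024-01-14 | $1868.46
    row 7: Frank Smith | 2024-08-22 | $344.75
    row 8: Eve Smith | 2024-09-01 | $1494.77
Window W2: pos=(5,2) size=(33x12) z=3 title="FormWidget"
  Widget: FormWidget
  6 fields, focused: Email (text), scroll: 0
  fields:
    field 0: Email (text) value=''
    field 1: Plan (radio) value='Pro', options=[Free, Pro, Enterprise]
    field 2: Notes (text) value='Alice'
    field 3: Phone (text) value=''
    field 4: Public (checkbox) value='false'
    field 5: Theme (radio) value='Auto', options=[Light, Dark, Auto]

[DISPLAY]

         ┏━━━━━━━━━━━━━━━━━━━━━━━━━━━━┓              
         ┃ DataTable                  ┃              
  ┏━━━━━━━━━━━━━━━━━━━━━━━━━━━━━━━┓───┨┓             
  ┃ FormWidget                    ┃oun┃┃             
  ┠───────────────────────────────┨───┃┨             
  ┃> Email:      [               ]┃926┃┃             
  ┃  Plan:       ( ) Free  (●) Pro┃43.┃┃             
  ┃  Notes:      [Alice          ]┃37.┃┃             
  ┃  Phone:      [               ]┃840┃┃             
  ┃  Public:     [ ]              ┃533┃┃             
  ┃  Theme:      ( ) Light  ( ) Da┃703┃┃             
  ┃                               ┃868┃┛             
  ┃                               ┃44.┃              
  ┗━━━━━━━━━━━━━━━━━━━━━━━━━━━━━━━┛494┃              


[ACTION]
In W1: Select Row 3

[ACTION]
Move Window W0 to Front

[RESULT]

         ┏━━━━━━━━━━━━━━━━━━━━━━━━━━━━┓              
         ┃ DataTable                  ┃              
  ┏━━━━━━━━━━┏━━━━━━━━━━━━━━━━━━━━━━━━━┓             
  ┃ FormWidge┃ CalendarWidget          ┃             
  ┠──────────┠─────────────────────────┨             
  ┃> Email:  ┃       August 2022       ┃             
  ┃  Plan:   ┃Mo Tu We Th Fr Sa Su     ┃             
  ┃  Notes:  ┃ 1  2  3  4  5  6  7     ┃             
  ┃  Phone:  ┃ 8  9 10 11* 12 13 14    ┃             
  ┃  Public: ┃15* 16 17 18 19* 20 21   ┃             
  ┃  Theme:  ┃22 23 24 25 26 27* 28    ┃             
  ┃          ┗━━━━━━━━━━━━━━━━━━━━━━━━━┛             
  ┃                               ┃44.┃              
  ┗━━━━━━━━━━━━━━━━━━━━━━━━━━━━━━━┛494┃              


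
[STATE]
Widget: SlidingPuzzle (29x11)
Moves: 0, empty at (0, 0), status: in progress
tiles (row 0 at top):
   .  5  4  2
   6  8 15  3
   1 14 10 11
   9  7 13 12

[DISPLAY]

┌────┬────┬────┬────┐        
│    │  5 │  4 │  2 │        
├────┼────┼────┼────┤        
│  6 │  8 │ 15 │  3 │        
├────┼────┼────┼────┤        
│  1 │ 14 │ 10 │ 11 │        
├────┼────┼────┼────┤        
│  9 │  7 │ 13 │ 12 │        
└────┴────┴────┴────┘        
Moves: 0                     
                             


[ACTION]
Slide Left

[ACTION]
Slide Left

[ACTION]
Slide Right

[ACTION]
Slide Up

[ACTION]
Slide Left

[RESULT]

┌────┬────┬────┬────┐        
│  5 │  8 │  4 │  2 │        
├────┼────┼────┼────┤        
│  6 │ 15 │    │  3 │        
├────┼────┼────┼────┤        
│  1 │ 14 │ 10 │ 11 │        
├────┼────┼────┼────┤        
│  9 │  7 │ 13 │ 12 │        
└────┴────┴────┴────┘        
Moves: 5                     
                             


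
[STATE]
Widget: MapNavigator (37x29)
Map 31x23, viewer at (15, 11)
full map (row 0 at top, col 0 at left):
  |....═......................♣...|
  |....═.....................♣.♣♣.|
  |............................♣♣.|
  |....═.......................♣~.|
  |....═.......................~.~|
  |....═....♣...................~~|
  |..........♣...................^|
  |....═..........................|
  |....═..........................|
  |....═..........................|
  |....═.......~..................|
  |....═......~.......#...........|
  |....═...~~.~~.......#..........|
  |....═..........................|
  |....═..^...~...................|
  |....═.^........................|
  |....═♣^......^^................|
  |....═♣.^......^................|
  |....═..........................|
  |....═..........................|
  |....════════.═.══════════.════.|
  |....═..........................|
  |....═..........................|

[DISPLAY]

                                     
                                     
                                     
   ....═......................♣...   
   ....═.....................♣.♣♣.   
   ............................♣♣.   
   ....═.......................♣~.   
   ....═.......................~.~   
   ....═....♣...................~~   
   ..........♣...................^   
   ....═..........................   
   ....═..........................   
   ....═..........................   
   ....═.......~..................   
   ....═......~...@...#...........   
   ....═...~~.~~.......#..........   
   ....═..........................   
   ....═..^...~...................   
   ....═.^........................   
   ....═♣^......^^................   
   ....═♣.^......^................   
   ....═..........................   
   ....═..........................   
   ....════════.═.══════════.════.   
   ....═..........................   
   ....═..........................   
                                     
                                     
                                     


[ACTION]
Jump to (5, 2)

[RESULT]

                                     
                                     
                                     
                                     
                                     
                                     
                                     
                                     
                                     
                                     
                                     
                                     
             ....═...................
             ....═...................
             .....@..................
             ....═...................
             ....═...................
             ....═....♣..............
             ..........♣.............
             ....═...................
             ....═...................
             ....═...................
             ....═.......~...........
             ....═......~.......#....
             ....═...~~.~~.......#...
             ....═...................
             ....═..^...~............
             ....═.^.................
             ....═♣^......^^.........


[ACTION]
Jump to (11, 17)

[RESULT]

       ....═.......................♣~
       ....═.......................~.
       ....═....♣...................~
       ..........♣...................
       ....═.........................
       ....═.........................
       ....═.........................
       ....═.......~.................
       ....═......~.......#..........
       ....═...~~.~~.......#.........
       ....═.........................
       ....═..^...~..................
       ....═.^.......................
       ....═♣^......^^...............
       ....═♣.^...@..^...............
       ....═.........................
       ....═.........................
       ....════════.═.══════════.════
       ....═.........................
       ....═.........................
                                     
                                     
                                     
                                     
                                     
                                     
                                     
                                     
                                     


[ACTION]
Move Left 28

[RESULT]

                  ....═..............
                  ....═..............
                  ....═....♣.........
                  ..........♣........
                  ....═..............
                  ....═..............
                  ....═..............
                  ....═.......~......
                  ....═......~.......
                  ....═...~~.~~......
                  ....═..............
                  ....═..^...~.......
                  ....═.^............
                  ....═♣^......^^....
                  @...═♣.^......^....
                  ....═..............
                  ....═..............
                  ....════════.═.════
                  ....═..............
                  ....═..............
                                     
                                     
                                     
                                     
                                     
                                     
                                     
                                     
                                     


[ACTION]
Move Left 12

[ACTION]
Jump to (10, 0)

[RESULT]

                                     
                                     
                                     
                                     
                                     
                                     
                                     
                                     
                                     
                                     
                                     
                                     
                                     
                                     
        ....═.....@................♣.
        ....═.....................♣.♣
        ............................♣
        ....═.......................♣
        ....═.......................~
        ....═....♣...................
        ..........♣..................
        ....═........................
        ....═........................
        ....═........................
        ....═.......~................
        ....═......~.......#.........
        ....═...~~.~~.......#........
        ....═........................
        ....═..^...~.................


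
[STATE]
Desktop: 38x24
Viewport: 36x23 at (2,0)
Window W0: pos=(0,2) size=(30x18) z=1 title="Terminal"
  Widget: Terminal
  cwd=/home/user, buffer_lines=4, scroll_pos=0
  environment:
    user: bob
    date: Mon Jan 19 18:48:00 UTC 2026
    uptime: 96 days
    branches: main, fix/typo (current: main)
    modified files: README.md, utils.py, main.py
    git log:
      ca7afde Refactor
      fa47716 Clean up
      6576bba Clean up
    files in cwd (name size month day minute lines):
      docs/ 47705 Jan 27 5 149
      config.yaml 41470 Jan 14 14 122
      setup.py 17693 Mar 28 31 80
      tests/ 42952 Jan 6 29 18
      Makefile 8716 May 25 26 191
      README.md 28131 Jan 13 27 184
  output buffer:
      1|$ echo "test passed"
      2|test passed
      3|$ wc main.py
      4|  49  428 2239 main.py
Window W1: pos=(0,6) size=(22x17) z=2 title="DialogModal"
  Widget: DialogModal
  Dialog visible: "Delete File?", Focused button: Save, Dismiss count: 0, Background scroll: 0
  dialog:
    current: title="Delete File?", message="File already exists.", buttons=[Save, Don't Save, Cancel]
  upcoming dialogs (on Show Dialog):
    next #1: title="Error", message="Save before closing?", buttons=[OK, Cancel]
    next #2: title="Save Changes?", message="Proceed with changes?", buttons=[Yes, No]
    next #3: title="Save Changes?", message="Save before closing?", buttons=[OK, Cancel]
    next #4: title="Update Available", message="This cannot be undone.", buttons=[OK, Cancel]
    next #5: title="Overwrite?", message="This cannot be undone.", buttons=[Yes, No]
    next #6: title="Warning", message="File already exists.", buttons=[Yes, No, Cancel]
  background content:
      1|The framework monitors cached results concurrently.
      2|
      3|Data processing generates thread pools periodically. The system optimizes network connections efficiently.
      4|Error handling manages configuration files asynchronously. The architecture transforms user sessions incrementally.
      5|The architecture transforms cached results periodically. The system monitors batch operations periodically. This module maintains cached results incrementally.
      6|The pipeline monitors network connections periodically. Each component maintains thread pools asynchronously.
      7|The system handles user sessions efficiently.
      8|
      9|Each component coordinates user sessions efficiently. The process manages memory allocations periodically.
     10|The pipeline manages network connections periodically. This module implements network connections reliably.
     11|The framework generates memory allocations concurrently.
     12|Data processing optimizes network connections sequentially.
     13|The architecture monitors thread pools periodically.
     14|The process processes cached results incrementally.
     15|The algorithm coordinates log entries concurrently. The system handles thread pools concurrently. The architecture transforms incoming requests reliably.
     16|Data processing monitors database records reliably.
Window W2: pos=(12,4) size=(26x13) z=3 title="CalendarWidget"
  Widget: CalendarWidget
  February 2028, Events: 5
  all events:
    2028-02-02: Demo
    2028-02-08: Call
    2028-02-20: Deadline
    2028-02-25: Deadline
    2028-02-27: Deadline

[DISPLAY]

                                    
                                    
━━━━━━━━━━━━━━━━━━━━━━━━━━━┓        
Terminal                   ┃        
──────────┏━━━━━━━━━━━━━━━━━━━━━━━━┓
 echo "tes┃ CalendarWidget         ┃
━━━━━━━━━━┠────────────────────────┨
DialogModa┃     February 2028      ┃
──────────┃Mo Tu We Th Fr Sa Su    ┃
he framewo┃    1  2*  3  4  5  6   ┃
          ┃ 7  8*  9 10 11 12 13   ┃
ata proces┃14 15 16 17 18 19 20*   ┃
rror handl┃21 22 23 24 25* 26 27*  ┃
h┌────────┃28 29                   ┃
h│ Delete ┃                        ┃
h│File alr┃                        ┃
 │[Save]  ┗━━━━━━━━━━━━━━━━━━━━━━━━┛
a└──────────────┘rd┃       ┃        
he pipeline manages┃       ┃        
he framework genera┃━━━━━━━┛        
ata processing opti┃                
he architecture mon┃                
━━━━━━━━━━━━━━━━━━━┛                


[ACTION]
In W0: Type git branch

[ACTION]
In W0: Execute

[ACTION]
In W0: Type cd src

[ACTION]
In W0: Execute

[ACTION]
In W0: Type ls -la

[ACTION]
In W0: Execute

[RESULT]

                                    
                                    
━━━━━━━━━━━━━━━━━━━━━━━━━━━┓        
Terminal                   ┃        
──────────┏━━━━━━━━━━━━━━━━━━━━━━━━┓
 49  428 2┃ CalendarWidget         ┃
━━━━━━━━━━┠────────────────────────┨
DialogModa┃     February 2028      ┃
──────────┃Mo Tu We Th Fr Sa Su    ┃
he framewo┃    1  2*  3  4  5  6   ┃
          ┃ 7  8*  9 10 11 12 13   ┃
ata proces┃14 15 16 17 18 19 20*   ┃
rror handl┃21 22 23 24 25* 26 27*  ┃
h┌────────┃28 29                   ┃
h│ Delete ┃                        ┃
h│File alr┃                        ┃
 │[Save]  ┗━━━━━━━━━━━━━━━━━━━━━━━━┛
a└──────────────┘rd┃up    2┃        
he pipeline manages┃       ┃        
he framework genera┃━━━━━━━┛        
ata processing opti┃                
he architecture mon┃                
━━━━━━━━━━━━━━━━━━━┛                


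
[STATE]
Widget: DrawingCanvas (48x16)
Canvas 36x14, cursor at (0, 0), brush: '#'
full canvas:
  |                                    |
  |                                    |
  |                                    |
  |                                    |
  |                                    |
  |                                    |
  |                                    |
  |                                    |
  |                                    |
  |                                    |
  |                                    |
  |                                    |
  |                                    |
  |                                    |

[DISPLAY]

+                                               
                                                
                                                
                                                
                                                
                                                
                                                
                                                
                                                
                                                
                                                
                                                
                                                
                                                
                                                
                                                


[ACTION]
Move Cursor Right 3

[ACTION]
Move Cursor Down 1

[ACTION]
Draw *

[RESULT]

                                                
   *                                            
                                                
                                                
                                                
                                                
                                                
                                                
                                                
                                                
                                                
                                                
                                                
                                                
                                                
                                                


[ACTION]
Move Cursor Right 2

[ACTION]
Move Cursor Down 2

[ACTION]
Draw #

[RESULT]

                                                
   *                                            
                                                
     #                                          
                                                
                                                
                                                
                                                
                                                
                                                
                                                
                                                
                                                
                                                
                                                
                                                
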